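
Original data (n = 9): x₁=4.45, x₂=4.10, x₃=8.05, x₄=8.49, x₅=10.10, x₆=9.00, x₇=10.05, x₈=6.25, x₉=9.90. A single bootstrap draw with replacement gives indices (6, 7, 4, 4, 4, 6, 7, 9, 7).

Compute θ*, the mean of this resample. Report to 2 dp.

θ* = 9.28

Resample values: 9.00, 10.05, 8.49, 8.49, 8.49, 9.00, 10.05, 9.90, 10.05.
Mean = (9.00 + 10.05 + 8.49 + 8.49 + 8.49 + 9.00 + 10.05 + 9.90 + 10.05) / 9 = 83.520 / 9 = 9.28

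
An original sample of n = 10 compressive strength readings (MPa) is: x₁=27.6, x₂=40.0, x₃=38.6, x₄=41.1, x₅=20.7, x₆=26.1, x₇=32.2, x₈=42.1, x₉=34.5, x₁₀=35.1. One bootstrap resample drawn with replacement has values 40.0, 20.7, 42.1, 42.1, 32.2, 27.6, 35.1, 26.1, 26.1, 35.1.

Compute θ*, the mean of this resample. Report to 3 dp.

Mean = (40.0 + 20.7 + 42.1 + 42.1 + 32.2 + 27.6 + 35.1 + 26.1 + 26.1 + 35.1) / 10 = 327.10 / 10 = 32.710

θ* = 32.710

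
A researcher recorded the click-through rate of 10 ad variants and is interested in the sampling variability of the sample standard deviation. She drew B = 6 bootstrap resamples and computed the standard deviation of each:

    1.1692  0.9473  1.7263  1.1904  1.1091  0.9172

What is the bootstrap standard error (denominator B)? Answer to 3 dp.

SE* = 0.267

Bootstrap SE is the standard deviation of the 6 replicate standard deviations.
Mean of replicates: (1.1692 + 0.9473 + 1.7263 + 1.1904 + 1.1091 + 0.9172) / 6 = 7.05950 / 6 = 1.17658
Sum of squared deviations: (−0.00738)² + (−0.22928)² + (+0.54972)² + (+0.01382)² + (−0.06748)² + (−0.25938)² = 0.42684
Variance = 0.42684 / 6 = 0.07114
SE* = √0.07114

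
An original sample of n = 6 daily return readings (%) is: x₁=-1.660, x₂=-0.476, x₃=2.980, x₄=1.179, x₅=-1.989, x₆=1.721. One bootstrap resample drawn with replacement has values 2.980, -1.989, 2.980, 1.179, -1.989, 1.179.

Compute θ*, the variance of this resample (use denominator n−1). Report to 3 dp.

Mean = 0.7233; sum of squared deviations = 25.3139
s² = 25.3139 / 5 = 5.0628

θ* = 5.063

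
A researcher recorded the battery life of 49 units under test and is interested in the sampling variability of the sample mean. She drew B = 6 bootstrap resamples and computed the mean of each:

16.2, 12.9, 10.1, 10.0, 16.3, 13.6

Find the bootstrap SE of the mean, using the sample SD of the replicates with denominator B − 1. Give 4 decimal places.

Bootstrap SE is the standard deviation of the 6 replicate means.
Mean of replicates: (16.2 + 12.9 + 10.1 + 10.0 + 16.3 + 13.6) / 6 = 79.10000 / 6 = 13.18333
Sum of squared deviations: (+3.01667)² + (−0.28333)² + (−3.08333)² + (−3.18333)² + (+3.11667)² + (+0.41667)² = 38.70833
Variance = 38.70833 / 5 = 7.74167
SE* = √7.74167

SE* = 2.7824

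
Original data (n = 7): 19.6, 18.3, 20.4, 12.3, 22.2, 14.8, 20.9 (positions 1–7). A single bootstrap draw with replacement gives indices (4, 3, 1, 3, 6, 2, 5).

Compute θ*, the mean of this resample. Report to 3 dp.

Resample values: 12.3, 20.4, 19.6, 20.4, 14.8, 18.3, 22.2.
Mean = (12.3 + 20.4 + 19.6 + 20.4 + 14.8 + 18.3 + 22.2) / 7 = 128.00 / 7 = 18.286

θ* = 18.286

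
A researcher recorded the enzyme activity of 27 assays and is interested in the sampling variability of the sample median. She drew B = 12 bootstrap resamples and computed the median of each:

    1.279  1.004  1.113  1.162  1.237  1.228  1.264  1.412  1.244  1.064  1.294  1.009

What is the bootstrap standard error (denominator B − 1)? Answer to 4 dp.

Bootstrap SE is the standard deviation of the 12 replicate medians.
Mean of replicates: (1.279 + 1.004 + 1.113 + 1.162 + 1.237 + 1.228 + 1.264 + 1.412 + 1.244 + 1.064 + 1.294 + 1.009) / 12 = 14.31000 / 12 = 1.19250
Sum of squared deviations: (+0.08650)² + (−0.18850)² + (−0.07950)² + (−0.03050)² + (+0.04450)² + (+0.03550)² + (+0.07150)² + (+0.21950)² + (+0.05150)² + (−0.12850)² + (+0.10150)² + (−0.18350)² = 0.16994
Variance = 0.16994 / 11 = 0.01545
SE* = √0.01545

SE* = 0.1243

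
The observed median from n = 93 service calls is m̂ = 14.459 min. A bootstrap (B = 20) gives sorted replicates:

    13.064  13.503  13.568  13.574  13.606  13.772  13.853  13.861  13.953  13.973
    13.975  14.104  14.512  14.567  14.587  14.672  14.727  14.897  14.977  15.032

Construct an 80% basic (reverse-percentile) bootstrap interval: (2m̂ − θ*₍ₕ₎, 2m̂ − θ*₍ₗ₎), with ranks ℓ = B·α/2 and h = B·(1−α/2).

Percentile endpoints at ranks 2 and 18: θ*₍2₎ = 13.503, θ*₍18₎ = 14.897.
Basic interval reflects these around m̂:
  lower = 2 × 14.459 − 14.897 = 14.021
  upper = 2 × 14.459 − 13.503 = 15.415

(14.021, 15.415)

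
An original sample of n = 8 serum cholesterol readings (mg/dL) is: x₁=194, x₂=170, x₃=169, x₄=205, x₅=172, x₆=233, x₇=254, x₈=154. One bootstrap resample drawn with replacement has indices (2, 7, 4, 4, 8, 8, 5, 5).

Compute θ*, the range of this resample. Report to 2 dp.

θ* = 100.00

Resample values: 170, 254, 205, 205, 154, 154, 172, 172.
Range = 254 − 154 = 100.00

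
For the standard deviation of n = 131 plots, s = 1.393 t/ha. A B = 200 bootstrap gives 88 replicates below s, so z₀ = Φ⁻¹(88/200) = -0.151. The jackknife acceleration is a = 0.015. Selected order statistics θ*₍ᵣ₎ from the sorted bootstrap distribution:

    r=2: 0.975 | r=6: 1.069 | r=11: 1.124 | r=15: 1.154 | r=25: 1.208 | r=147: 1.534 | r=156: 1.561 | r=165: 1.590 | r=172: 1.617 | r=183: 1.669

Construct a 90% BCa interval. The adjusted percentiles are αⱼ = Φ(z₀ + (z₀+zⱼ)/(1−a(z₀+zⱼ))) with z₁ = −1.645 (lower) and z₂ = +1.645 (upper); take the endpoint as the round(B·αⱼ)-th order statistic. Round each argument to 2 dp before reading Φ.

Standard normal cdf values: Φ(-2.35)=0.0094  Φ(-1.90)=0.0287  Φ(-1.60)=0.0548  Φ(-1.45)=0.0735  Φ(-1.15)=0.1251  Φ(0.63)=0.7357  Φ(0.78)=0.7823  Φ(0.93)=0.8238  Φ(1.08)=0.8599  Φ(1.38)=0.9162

(1.069, 1.669)

Lower: z₀ + z₁ = -0.151 + (-1.645) = -1.796; 1 − a(z₀+z₁) = 1 − (0.015)(-1.796) = 1.0269; argument = -0.151 + (-1.796)/1.0269 = -1.8999 → -1.90.
α₁ = Φ(-1.90) = 0.0287; rank = round(200 × 0.0287) = 6; θ*₍6₎ = 1.069.
Upper: z₀ + z₂ = 1.494; 1 − a(z₀+z₂) = 0.9776; argument = 1.3772 → 1.38; α₂ = 0.9162; rank = 183; θ*₍183₎ = 1.669.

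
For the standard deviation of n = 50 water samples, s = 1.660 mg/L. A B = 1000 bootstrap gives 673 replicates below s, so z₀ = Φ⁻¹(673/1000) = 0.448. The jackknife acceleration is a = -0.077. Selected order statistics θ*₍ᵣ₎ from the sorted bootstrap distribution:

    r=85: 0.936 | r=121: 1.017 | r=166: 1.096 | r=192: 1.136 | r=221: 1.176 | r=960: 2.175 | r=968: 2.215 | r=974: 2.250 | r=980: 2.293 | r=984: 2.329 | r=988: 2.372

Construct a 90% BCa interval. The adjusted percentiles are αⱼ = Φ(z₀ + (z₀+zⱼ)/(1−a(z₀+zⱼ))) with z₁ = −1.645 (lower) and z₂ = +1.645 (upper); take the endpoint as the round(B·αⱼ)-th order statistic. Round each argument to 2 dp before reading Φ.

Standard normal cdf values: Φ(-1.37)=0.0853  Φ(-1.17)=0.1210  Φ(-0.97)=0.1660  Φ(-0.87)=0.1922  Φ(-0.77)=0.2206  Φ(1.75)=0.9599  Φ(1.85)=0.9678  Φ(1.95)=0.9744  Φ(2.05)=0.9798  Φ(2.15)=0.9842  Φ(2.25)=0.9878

(1.136, 2.372)

Lower: z₀ + z₁ = 0.448 + (-1.645) = -1.197; 1 − a(z₀+z₁) = 1 − (-0.077)(-1.197) = 0.9078; argument = 0.448 + (-1.197)/0.9078 = -0.8705 → -0.87.
α₁ = Φ(-0.87) = 0.1922; rank = round(1000 × 0.1922) = 192; θ*₍192₎ = 1.136.
Upper: z₀ + z₂ = 2.093; 1 − a(z₀+z₂) = 1.1612; argument = 2.2505 → 2.25; α₂ = 0.9878; rank = 988; θ*₍988₎ = 2.372.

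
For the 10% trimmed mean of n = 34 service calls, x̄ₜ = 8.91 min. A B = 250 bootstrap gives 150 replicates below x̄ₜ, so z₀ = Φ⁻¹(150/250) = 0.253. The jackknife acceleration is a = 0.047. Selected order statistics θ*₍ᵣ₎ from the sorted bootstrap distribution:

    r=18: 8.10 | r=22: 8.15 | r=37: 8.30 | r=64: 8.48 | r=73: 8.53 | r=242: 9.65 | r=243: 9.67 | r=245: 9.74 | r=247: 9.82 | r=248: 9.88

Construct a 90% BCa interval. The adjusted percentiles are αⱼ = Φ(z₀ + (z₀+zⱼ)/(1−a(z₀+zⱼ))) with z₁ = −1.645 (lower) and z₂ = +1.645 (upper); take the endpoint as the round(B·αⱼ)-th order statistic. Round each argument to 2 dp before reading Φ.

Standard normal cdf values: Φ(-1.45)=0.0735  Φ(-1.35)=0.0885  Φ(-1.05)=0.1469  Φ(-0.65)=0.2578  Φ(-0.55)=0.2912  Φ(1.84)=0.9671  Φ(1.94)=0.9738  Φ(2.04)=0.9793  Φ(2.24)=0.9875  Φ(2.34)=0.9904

Lower: z₀ + z₁ = 0.253 + (-1.645) = -1.392; 1 − a(z₀+z₁) = 1 − (0.047)(-1.392) = 1.0654; argument = 0.253 + (-1.392)/1.0654 = -1.0535 → -1.05.
α₁ = Φ(-1.05) = 0.1469; rank = round(250 × 0.1469) = 37; θ*₍37₎ = 8.30.
Upper: z₀ + z₂ = 1.898; 1 − a(z₀+z₂) = 0.9108; argument = 2.3369 → 2.34; α₂ = 0.9904; rank = 248; θ*₍248₎ = 9.88.

(8.30, 9.88)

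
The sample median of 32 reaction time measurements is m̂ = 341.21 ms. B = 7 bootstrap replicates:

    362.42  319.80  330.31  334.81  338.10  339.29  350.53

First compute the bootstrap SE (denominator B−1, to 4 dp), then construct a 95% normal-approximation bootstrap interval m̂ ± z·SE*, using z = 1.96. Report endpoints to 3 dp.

(314.154, 368.266)

Mean of replicates = 339.3229; sum of squared deviations = 1143.3139; SE* = √(1143.3139/6) = 13.8041
Margin = 1.96 × 13.8041 = 27.0560
Interval: 341.21 ± 27.0560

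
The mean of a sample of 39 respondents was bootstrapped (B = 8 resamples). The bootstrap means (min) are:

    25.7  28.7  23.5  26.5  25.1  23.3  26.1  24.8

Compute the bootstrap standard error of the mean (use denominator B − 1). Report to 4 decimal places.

Bootstrap SE is the standard deviation of the 8 replicate means.
Mean of replicates: (25.7 + 28.7 + 23.5 + 26.5 + 25.1 + 23.3 + 26.1 + 24.8) / 8 = 203.70000 / 8 = 25.46250
Sum of squared deviations: (+0.23750)² + (+3.23750)² + (−1.96250)² + (+1.03750)² + (−0.36250)² + (−2.16250)² + (+0.63750)² + (−0.66250)² = 21.11875
Variance = 21.11875 / 7 = 3.01696
SE* = √3.01696

SE* = 1.7369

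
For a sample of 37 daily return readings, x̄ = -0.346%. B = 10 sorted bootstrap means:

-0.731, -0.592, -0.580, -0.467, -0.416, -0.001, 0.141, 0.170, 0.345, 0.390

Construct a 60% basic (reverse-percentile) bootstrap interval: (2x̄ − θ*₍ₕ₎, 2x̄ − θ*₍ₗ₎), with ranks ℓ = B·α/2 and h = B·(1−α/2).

(-0.862, -0.100)

Percentile endpoints at ranks 2 and 8: θ*₍2₎ = -0.592, θ*₍8₎ = 0.170.
Basic interval reflects these around x̄:
  lower = 2 × -0.346 − 0.170 = -0.862
  upper = 2 × -0.346 − -0.592 = -0.100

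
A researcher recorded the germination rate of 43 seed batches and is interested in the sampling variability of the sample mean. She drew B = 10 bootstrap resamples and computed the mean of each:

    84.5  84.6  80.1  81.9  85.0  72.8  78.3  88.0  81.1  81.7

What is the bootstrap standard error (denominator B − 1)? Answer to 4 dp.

Bootstrap SE is the standard deviation of the 10 replicate means.
Mean of replicates: (84.5 + 84.6 + 80.1 + 81.9 + 85.0 + 72.8 + 78.3 + 88.0 + 81.1 + 81.7) / 10 = 818.00000 / 10 = 81.80000
Sum of squared deviations: (+2.70000)² + (+2.80000)² + (−1.70000)² + (+0.10000)² + (+3.20000)² + (−9.00000)² + (−3.50000)² + (+6.20000)² + (−0.70000)² + (−0.10000)² = 160.46000
Variance = 160.46000 / 9 = 17.82889
SE* = √17.82889

SE* = 4.2224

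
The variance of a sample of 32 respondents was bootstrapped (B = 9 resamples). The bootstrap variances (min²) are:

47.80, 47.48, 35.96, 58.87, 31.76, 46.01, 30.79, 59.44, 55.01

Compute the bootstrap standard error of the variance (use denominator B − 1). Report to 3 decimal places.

SE* = 10.998

Bootstrap SE is the standard deviation of the 9 replicate variances.
Mean of replicates: (47.80 + 47.48 + 35.96 + 58.87 + 31.76 + 46.01 + 30.79 + 59.44 + 55.01) / 9 = 413.1200 / 9 = 45.9022
Sum of squared deviations: (+1.8978)² + (+1.5778)² + (−9.9422)² + (+12.9678)² + (−14.1422)² + (+0.1078)² + (−15.1122)² + (+13.5378)² + (+9.1078)² = 967.7184
Variance = 967.7184 / 8 = 120.9648
SE* = √120.9648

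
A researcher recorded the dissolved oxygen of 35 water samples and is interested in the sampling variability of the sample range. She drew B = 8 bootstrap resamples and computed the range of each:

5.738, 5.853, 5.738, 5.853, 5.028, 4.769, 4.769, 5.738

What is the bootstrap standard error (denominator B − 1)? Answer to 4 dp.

SE* = 0.4896

Bootstrap SE is the standard deviation of the 8 replicate ranges.
Mean of replicates: (5.738 + 5.853 + 5.738 + 5.853 + 5.028 + 4.769 + 4.769 + 5.738) / 8 = 43.48600 / 8 = 5.43575
Sum of squared deviations: (+0.30225)² + (+0.41725)² + (+0.30225)² + (+0.41725)² + (−0.40775)² + (−0.66675)² + (−0.66675)² + (+0.30225)² = 1.67763
Variance = 1.67763 / 7 = 0.23966
SE* = √0.23966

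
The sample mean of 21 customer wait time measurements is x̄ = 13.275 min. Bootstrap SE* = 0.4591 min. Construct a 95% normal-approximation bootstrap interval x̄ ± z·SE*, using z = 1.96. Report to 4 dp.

(12.3752, 14.1748)

Margin = 1.96 × 0.4591 = 0.89984
Interval: 13.275 ± 0.89984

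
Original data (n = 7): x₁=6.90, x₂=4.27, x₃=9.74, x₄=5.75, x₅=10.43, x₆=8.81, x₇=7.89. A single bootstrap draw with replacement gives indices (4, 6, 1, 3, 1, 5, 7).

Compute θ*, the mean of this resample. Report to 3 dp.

Resample values: 5.75, 8.81, 6.90, 9.74, 6.90, 10.43, 7.89.
Mean = (5.75 + 8.81 + 6.90 + 9.74 + 6.90 + 10.43 + 7.89) / 7 = 56.420 / 7 = 8.060

θ* = 8.060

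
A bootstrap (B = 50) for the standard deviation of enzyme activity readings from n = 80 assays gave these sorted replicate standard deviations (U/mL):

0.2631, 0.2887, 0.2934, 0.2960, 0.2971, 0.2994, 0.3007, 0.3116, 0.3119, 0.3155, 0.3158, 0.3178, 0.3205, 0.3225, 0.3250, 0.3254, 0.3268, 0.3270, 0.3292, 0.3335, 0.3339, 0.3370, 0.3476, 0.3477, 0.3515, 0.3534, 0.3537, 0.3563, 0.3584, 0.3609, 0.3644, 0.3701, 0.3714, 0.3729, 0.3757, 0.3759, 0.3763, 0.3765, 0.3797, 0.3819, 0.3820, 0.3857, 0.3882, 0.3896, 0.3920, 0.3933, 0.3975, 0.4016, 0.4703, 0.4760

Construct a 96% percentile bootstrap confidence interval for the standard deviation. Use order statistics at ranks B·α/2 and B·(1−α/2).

α = 0.04; lower rank = 50 × 0.020 = 1; upper rank = 50 × 0.980 = 49.
The 1st smallest replicate is 0.2631; the 49th is 0.4703.

(0.2631, 0.4703)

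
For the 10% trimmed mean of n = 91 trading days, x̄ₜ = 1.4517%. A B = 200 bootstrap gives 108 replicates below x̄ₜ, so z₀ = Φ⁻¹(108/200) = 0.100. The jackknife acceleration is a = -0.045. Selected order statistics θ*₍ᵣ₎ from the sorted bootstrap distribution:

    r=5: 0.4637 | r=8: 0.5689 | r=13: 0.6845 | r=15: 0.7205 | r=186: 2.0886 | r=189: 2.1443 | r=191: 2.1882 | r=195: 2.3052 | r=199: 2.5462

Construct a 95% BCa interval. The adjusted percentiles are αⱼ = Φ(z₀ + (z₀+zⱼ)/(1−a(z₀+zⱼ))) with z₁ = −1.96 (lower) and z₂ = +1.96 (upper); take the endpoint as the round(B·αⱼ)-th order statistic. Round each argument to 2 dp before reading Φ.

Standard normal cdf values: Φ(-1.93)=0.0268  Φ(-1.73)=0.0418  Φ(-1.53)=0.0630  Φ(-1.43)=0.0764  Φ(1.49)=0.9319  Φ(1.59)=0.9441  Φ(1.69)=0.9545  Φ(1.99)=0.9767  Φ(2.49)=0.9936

Lower: z₀ + z₁ = 0.100 + (-1.960) = -1.860; 1 − a(z₀+z₁) = 1 − (-0.045)(-1.860) = 0.9163; argument = 0.100 + (-1.860)/0.9163 = -1.9299 → -1.93.
α₁ = Φ(-1.93) = 0.0268; rank = round(200 × 0.0268) = 5; θ*₍5₎ = 0.4637.
Upper: z₀ + z₂ = 2.060; 1 − a(z₀+z₂) = 1.0927; argument = 1.9852 → 1.99; α₂ = 0.9767; rank = 195; θ*₍195₎ = 2.3052.

(0.4637, 2.3052)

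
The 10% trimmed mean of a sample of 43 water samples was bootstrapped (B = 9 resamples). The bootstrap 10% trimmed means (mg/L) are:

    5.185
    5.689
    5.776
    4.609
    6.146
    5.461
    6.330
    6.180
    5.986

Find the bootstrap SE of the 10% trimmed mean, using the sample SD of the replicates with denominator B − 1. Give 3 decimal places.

Bootstrap SE is the standard deviation of the 9 replicate 10% trimmed means.
Mean of replicates: (5.185 + 5.689 + 5.776 + 4.609 + 6.146 + 5.461 + 6.330 + 6.180 + 5.986) / 9 = 51.3620 / 9 = 5.7069
Sum of squared deviations: (−0.5219)² + (−0.0179)² + (+0.0691)² + (−1.0979)² + (+0.4391)² + (−0.2459)² + (+0.6231)² + (+0.4731)² + (+0.2791)² = 2.4261
Variance = 2.4261 / 8 = 0.3033
SE* = √0.3033

SE* = 0.551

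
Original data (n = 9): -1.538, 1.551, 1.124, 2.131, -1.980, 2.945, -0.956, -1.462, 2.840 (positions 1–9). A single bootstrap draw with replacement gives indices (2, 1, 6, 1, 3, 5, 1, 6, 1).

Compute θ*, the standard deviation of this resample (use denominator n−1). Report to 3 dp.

Resample values: 1.551, -1.538, 2.945, -1.538, 1.124, -1.980, -1.538, 2.945, -1.538.
Mean = 0.0481; sum of squared deviations = 34.3764
s² = 34.3764 / 8 = 4.2970
s = √4.2970 = 2.073

θ* = 2.073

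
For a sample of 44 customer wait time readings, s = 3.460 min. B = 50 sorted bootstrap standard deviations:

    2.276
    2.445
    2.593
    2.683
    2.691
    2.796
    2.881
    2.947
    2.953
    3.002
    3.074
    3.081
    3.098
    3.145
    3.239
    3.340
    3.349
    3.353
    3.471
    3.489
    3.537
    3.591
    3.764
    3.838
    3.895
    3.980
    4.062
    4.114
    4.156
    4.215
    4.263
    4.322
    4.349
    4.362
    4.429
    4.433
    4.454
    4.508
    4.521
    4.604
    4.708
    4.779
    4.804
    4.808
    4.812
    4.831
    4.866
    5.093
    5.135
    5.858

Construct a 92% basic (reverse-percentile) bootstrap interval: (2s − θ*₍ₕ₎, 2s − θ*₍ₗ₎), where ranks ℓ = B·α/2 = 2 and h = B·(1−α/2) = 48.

Percentile endpoints at ranks 2 and 48: θ*₍2₎ = 2.445, θ*₍48₎ = 5.093.
Basic interval reflects these around s:
  lower = 2 × 3.460 − 5.093 = 1.827
  upper = 2 × 3.460 − 2.445 = 4.475

(1.827, 4.475)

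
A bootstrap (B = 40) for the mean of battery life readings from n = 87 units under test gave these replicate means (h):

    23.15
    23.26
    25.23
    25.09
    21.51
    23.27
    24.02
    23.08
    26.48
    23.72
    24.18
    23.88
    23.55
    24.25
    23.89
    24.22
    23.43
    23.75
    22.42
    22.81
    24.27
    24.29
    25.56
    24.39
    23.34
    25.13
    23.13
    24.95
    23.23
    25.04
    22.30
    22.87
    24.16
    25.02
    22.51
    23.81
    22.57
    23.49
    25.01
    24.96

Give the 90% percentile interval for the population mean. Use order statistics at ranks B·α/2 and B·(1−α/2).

(22.30, 25.23)

Sorted replicates: 21.51, 22.30, 22.42, 22.51, 22.57, 22.81, 22.87, 23.08, 23.13, 23.15, 23.23, 23.26, 23.27, 23.34, 23.43, 23.49, 23.55, 23.72, 23.75, 23.81, 23.88, 23.89, 24.02, 24.16, 24.18, 24.22, 24.25, 24.27, 24.29, 24.39, 24.95, 24.96, 25.01, 25.02, 25.04, 25.09, 25.13, 25.23, 25.56, 26.48
α = 0.10; lower rank = 40 × 0.050 = 2; upper rank = 40 × 0.950 = 38.
The 2nd smallest replicate is 22.30; the 38th is 25.23.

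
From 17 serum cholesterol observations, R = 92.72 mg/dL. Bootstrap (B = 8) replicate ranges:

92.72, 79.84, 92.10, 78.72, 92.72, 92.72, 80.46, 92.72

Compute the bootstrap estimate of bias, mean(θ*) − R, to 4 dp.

bias = −4.9700

mean(θ*) = (92.72 + 79.84 + 92.10 + 78.72 + 92.72 + 92.72 + 80.46 + 92.72) / 8 = 87.75000
bias = 87.75000 − 92.72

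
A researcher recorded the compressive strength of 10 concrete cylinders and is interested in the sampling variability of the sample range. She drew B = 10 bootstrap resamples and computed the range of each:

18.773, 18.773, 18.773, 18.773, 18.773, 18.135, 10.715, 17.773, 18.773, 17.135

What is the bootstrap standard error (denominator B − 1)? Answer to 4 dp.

SE* = 2.4983

Bootstrap SE is the standard deviation of the 10 replicate ranges.
Mean of replicates: (18.773 + 18.773 + 18.773 + 18.773 + 18.773 + 18.135 + 10.715 + 17.773 + 18.773 + 17.135) / 10 = 176.39600 / 10 = 17.63960
Sum of squared deviations: (+1.13340)² + (+1.13340)² + (+1.13340)² + (+1.13340)² + (+1.13340)² + (+0.49540)² + (−6.92460)² + (+0.13340)² + (+1.13340)² + (−0.50460)² = 56.17550
Variance = 56.17550 / 9 = 6.24172
SE* = √6.24172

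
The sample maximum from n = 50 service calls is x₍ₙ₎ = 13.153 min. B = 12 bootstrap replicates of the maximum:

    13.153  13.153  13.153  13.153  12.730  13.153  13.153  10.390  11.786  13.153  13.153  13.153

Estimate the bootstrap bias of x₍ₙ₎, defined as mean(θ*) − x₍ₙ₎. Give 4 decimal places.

bias = −0.3794

mean(θ*) = (13.153 + 13.153 + 13.153 + 13.153 + 12.730 + 13.153 + 13.153 + 10.390 + 11.786 + 13.153 + 13.153 + 13.153) / 12 = 12.77358
bias = 12.77358 − 13.153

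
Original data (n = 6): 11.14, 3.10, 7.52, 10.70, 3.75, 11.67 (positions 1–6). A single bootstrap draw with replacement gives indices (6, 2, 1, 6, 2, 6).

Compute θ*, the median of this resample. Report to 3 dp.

θ* = 11.405

Resample values: 11.67, 3.10, 11.14, 11.67, 3.10, 11.67.
Sorted: 3.10, 3.10, 11.14, 11.67, 11.67, 11.67
Median = average of the two middle values = 11.405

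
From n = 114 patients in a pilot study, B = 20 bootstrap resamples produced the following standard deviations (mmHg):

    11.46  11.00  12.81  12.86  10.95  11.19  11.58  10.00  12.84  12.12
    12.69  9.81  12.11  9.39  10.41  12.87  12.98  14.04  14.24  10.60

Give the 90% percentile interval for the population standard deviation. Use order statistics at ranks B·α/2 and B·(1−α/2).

(9.39, 14.04)

Sorted replicates: 9.39, 9.81, 10.00, 10.41, 10.60, 10.95, 11.00, 11.19, 11.46, 11.58, 12.11, 12.12, 12.69, 12.81, 12.84, 12.86, 12.87, 12.98, 14.04, 14.24
α = 0.10; lower rank = 20 × 0.050 = 1; upper rank = 20 × 0.950 = 19.
The 1st smallest replicate is 9.39; the 19th is 14.04.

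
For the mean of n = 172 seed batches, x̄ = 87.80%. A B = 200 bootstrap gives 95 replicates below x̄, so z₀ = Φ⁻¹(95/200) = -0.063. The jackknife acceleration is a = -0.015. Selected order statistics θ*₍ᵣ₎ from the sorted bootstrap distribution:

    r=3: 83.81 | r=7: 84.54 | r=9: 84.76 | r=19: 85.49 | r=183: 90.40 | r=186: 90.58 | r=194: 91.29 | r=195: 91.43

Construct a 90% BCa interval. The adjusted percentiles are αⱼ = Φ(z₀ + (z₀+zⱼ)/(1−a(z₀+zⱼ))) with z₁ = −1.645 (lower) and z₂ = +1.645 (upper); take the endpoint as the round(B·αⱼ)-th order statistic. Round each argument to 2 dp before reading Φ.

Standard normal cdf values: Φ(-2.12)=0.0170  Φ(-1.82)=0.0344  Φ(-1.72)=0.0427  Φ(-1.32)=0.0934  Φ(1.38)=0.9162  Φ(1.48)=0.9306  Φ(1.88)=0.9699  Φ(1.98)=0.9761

Lower: z₀ + z₁ = -0.063 + (-1.645) = -1.708; 1 − a(z₀+z₁) = 1 − (-0.015)(-1.708) = 0.9744; argument = -0.063 + (-1.708)/0.9744 = -1.8159 → -1.82.
α₁ = Φ(-1.82) = 0.0344; rank = round(200 × 0.0344) = 7; θ*₍7₎ = 84.54.
Upper: z₀ + z₂ = 1.582; 1 − a(z₀+z₂) = 1.0237; argument = 1.4823 → 1.48; α₂ = 0.9306; rank = 186; θ*₍186₎ = 90.58.

(84.54, 90.58)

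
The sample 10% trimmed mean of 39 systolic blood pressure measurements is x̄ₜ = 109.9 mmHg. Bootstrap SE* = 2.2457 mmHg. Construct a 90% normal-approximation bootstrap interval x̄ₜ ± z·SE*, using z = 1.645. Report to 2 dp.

Margin = 1.645 × 2.2457 = 3.694
Interval: 109.9 ± 3.694

(106.21, 113.59)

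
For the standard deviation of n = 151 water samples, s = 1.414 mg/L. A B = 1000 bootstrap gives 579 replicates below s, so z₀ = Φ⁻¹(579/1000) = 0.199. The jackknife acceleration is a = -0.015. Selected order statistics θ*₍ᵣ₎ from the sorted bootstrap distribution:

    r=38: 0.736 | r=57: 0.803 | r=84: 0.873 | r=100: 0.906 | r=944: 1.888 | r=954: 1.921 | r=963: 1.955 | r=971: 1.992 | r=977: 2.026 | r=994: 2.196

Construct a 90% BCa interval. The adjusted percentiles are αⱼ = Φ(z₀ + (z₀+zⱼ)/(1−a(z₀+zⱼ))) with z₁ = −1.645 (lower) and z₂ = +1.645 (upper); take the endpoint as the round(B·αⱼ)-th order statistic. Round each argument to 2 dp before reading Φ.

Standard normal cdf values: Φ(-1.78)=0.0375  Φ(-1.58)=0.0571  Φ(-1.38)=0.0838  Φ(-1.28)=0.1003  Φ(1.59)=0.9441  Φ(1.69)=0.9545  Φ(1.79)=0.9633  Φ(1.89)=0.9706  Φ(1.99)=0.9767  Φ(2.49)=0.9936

(0.906, 2.026)

Lower: z₀ + z₁ = 0.199 + (-1.645) = -1.446; 1 − a(z₀+z₁) = 1 − (-0.015)(-1.446) = 0.9783; argument = 0.199 + (-1.446)/0.9783 = -1.2791 → -1.28.
α₁ = Φ(-1.28) = 0.1003; rank = round(1000 × 0.1003) = 100; θ*₍100₎ = 0.906.
Upper: z₀ + z₂ = 1.844; 1 − a(z₀+z₂) = 1.0277; argument = 1.9934 → 1.99; α₂ = 0.9767; rank = 977; θ*₍977₎ = 2.026.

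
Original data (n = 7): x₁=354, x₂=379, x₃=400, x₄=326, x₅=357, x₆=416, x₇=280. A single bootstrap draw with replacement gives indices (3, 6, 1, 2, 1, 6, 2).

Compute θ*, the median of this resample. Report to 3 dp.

θ* = 379.000

Resample values: 400, 416, 354, 379, 354, 416, 379.
Sorted: 354, 354, 379, 379, 400, 416, 416
Median = middle value = 379.000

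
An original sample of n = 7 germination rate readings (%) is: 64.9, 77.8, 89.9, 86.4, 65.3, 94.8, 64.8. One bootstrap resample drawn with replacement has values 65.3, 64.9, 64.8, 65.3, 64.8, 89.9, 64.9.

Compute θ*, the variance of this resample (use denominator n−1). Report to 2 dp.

Mean = 68.5571; sum of squared deviations = 531.7171
s² = 531.7171 / 6 = 88.6195

θ* = 88.62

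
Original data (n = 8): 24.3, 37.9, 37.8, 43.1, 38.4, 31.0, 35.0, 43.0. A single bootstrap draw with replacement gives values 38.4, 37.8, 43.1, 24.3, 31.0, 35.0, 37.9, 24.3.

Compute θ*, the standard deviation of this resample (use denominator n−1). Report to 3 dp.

Mean = 33.9750; sum of squared deviations = 329.9950
s² = 329.9950 / 7 = 47.1421
s = √47.1421 = 6.866

θ* = 6.866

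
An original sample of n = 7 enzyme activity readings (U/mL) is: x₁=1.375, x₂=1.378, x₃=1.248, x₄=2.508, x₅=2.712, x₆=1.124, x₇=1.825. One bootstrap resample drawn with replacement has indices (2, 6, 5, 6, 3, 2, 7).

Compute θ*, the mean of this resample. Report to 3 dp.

Resample values: 1.378, 1.124, 2.712, 1.124, 1.248, 1.378, 1.825.
Mean = (1.378 + 1.124 + 2.712 + 1.124 + 1.248 + 1.378 + 1.825) / 7 = 10.7890 / 7 = 1.541

θ* = 1.541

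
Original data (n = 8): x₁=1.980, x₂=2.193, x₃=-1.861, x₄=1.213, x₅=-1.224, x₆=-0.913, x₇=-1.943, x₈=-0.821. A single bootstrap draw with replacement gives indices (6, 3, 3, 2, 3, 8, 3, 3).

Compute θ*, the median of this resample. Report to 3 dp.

θ* = -1.861

Resample values: -0.913, -1.861, -1.861, 2.193, -1.861, -0.821, -1.861, -1.861.
Sorted: -1.861, -1.861, -1.861, -1.861, -1.861, -0.913, -0.821, 2.193
Median = average of the two middle values = -1.861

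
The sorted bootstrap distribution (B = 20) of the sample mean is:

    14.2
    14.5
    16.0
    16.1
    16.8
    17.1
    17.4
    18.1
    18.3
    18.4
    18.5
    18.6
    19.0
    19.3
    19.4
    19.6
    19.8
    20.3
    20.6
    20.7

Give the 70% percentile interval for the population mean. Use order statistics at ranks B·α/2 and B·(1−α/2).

α = 0.30; lower rank = 20 × 0.150 = 3; upper rank = 20 × 0.850 = 17.
The 3rd smallest replicate is 16.0; the 17th is 19.8.

(16.0, 19.8)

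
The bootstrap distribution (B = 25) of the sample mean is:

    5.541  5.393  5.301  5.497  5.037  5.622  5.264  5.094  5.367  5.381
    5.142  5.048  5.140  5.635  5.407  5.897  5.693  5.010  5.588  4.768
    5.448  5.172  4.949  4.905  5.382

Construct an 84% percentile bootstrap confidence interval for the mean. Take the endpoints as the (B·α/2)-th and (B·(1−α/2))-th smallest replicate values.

Sorted replicates: 4.768, 4.905, 4.949, 5.010, 5.037, 5.048, 5.094, 5.140, 5.142, 5.172, 5.264, 5.301, 5.367, 5.381, 5.382, 5.393, 5.407, 5.448, 5.497, 5.541, 5.588, 5.622, 5.635, 5.693, 5.897
α = 0.16; lower rank = 25 × 0.080 = 2; upper rank = 25 × 0.920 = 23.
The 2nd smallest replicate is 4.905; the 23rd is 5.635.

(4.905, 5.635)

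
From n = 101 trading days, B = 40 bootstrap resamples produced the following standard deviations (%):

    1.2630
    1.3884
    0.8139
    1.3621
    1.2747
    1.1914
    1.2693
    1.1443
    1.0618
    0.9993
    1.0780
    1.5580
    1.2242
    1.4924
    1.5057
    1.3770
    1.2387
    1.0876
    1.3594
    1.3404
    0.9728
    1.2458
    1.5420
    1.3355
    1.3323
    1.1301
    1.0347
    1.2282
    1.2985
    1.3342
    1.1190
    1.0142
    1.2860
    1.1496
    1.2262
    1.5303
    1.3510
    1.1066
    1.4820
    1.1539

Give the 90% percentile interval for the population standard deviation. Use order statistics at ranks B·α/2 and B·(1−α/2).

(0.9728, 1.5303)

Sorted replicates: 0.8139, 0.9728, 0.9993, 1.0142, 1.0347, 1.0618, 1.0780, 1.0876, 1.1066, 1.1190, 1.1301, 1.1443, 1.1496, 1.1539, 1.1914, 1.2242, 1.2262, 1.2282, 1.2387, 1.2458, 1.2630, 1.2693, 1.2747, 1.2860, 1.2985, 1.3323, 1.3342, 1.3355, 1.3404, 1.3510, 1.3594, 1.3621, 1.3770, 1.3884, 1.4820, 1.4924, 1.5057, 1.5303, 1.5420, 1.5580
α = 0.10; lower rank = 40 × 0.050 = 2; upper rank = 40 × 0.950 = 38.
The 2nd smallest replicate is 0.9728; the 38th is 1.5303.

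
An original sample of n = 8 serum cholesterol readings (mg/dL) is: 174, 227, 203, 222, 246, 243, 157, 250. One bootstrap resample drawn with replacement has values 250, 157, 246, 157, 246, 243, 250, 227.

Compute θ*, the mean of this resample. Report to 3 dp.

Mean = (250 + 157 + 246 + 157 + 246 + 243 + 250 + 227) / 8 = 1776.0 / 8 = 222.000

θ* = 222.000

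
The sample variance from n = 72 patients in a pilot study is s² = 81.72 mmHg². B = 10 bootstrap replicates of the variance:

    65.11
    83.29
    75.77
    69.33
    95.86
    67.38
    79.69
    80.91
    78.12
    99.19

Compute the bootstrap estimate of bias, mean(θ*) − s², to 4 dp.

mean(θ*) = (65.11 + 83.29 + 75.77 + 69.33 + 95.86 + 67.38 + 79.69 + 80.91 + 78.12 + 99.19) / 10 = 79.46500
bias = 79.46500 − 81.72

bias = −2.2550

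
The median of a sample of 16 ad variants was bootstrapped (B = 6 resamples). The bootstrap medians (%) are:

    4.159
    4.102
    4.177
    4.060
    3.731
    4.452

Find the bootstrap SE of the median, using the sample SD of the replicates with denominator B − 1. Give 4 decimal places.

Bootstrap SE is the standard deviation of the 6 replicate medians.
Mean of replicates: (4.159 + 4.102 + 4.177 + 4.060 + 3.731 + 4.452) / 6 = 24.68100 / 6 = 4.11350
Sum of squared deviations: (+0.04550)² + (−0.01150)² + (+0.06350)² + (−0.05350)² + (−0.38250)² + (+0.33850)² = 0.26999
Variance = 0.26999 / 5 = 0.05400
SE* = √0.05400

SE* = 0.2324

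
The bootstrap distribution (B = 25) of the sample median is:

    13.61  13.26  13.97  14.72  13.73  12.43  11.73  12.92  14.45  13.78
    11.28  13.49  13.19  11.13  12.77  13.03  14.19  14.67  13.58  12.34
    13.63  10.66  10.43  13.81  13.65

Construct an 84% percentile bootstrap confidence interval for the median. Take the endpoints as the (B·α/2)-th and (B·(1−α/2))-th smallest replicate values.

(10.66, 14.45)

Sorted replicates: 10.43, 10.66, 11.13, 11.28, 11.73, 12.34, 12.43, 12.77, 12.92, 13.03, 13.19, 13.26, 13.49, 13.58, 13.61, 13.63, 13.65, 13.73, 13.78, 13.81, 13.97, 14.19, 14.45, 14.67, 14.72
α = 0.16; lower rank = 25 × 0.080 = 2; upper rank = 25 × 0.920 = 23.
The 2nd smallest replicate is 10.66; the 23rd is 14.45.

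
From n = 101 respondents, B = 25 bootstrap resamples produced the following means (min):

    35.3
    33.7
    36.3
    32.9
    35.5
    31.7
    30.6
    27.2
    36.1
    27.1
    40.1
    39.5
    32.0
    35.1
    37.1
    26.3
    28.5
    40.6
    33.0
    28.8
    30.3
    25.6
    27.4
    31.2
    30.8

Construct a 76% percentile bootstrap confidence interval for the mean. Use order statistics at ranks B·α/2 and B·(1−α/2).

Sorted replicates: 25.6, 26.3, 27.1, 27.2, 27.4, 28.5, 28.8, 30.3, 30.6, 30.8, 31.2, 31.7, 32.0, 32.9, 33.0, 33.7, 35.1, 35.3, 35.5, 36.1, 36.3, 37.1, 39.5, 40.1, 40.6
α = 0.24; lower rank = 25 × 0.120 = 3; upper rank = 25 × 0.880 = 22.
The 3rd smallest replicate is 27.1; the 22nd is 37.1.

(27.1, 37.1)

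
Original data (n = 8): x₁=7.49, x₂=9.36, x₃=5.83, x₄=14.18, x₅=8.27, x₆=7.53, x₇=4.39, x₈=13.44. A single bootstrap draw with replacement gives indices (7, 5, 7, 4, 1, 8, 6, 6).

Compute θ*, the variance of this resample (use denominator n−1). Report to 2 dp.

Resample values: 4.39, 8.27, 4.39, 14.18, 7.49, 13.44, 7.53, 7.53.
Mean = 8.4025; sum of squared deviations = 93.3289
s² = 93.3289 / 7 = 13.3327

θ* = 13.33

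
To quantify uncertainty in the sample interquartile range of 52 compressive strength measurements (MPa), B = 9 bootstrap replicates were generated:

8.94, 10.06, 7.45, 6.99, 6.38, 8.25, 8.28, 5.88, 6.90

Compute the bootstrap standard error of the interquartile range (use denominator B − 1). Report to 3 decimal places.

SE* = 1.323

Bootstrap SE is the standard deviation of the 9 replicate interquartile ranges.
Mean of replicates: (8.94 + 10.06 + 7.45 + 6.99 + 6.38 + 8.25 + 8.28 + 5.88 + 6.90) / 9 = 69.1300 / 9 = 7.6811
Sum of squared deviations: (+1.2589)² + (+2.3789)² + (−0.2311)² + (−0.6911)² + (−1.3011)² + (+0.5689)² + (+0.5989)² + (−1.8011)² + (−0.7811)² = 14.0043
Variance = 14.0043 / 8 = 1.7505
SE* = √1.7505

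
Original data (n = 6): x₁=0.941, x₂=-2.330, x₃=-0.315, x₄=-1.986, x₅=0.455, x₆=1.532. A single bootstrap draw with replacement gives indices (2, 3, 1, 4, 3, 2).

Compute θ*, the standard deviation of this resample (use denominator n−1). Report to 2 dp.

Resample values: -2.330, -0.315, 0.941, -1.986, -0.315, -2.330.
Mean = -1.0558; sum of squared deviations = 9.1972
s² = 9.1972 / 5 = 1.8394
s = √1.8394 = 1.36

θ* = 1.36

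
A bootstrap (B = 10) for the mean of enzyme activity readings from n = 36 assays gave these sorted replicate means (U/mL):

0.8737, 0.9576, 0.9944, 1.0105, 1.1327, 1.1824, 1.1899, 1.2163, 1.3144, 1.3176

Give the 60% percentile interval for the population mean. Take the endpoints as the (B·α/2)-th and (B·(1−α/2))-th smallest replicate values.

α = 0.40; lower rank = 10 × 0.200 = 2; upper rank = 10 × 0.800 = 8.
The 2nd smallest replicate is 0.9576; the 8th is 1.2163.

(0.9576, 1.2163)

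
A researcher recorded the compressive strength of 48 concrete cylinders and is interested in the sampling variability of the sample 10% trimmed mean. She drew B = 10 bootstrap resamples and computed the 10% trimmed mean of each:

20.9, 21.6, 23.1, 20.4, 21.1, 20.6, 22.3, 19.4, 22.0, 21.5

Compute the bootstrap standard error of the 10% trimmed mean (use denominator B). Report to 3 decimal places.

SE* = 0.998

Bootstrap SE is the standard deviation of the 10 replicate 10% trimmed means.
Mean of replicates: (20.9 + 21.6 + 23.1 + 20.4 + 21.1 + 20.6 + 22.3 + 19.4 + 22.0 + 21.5) / 10 = 212.9000 / 10 = 21.2900
Sum of squared deviations: (−0.3900)² + (+0.3100)² + (+1.8100)² + (−0.8900)² + (−0.1900)² + (−0.6900)² + (+1.0100)² + (−1.8900)² + (+0.7100)² + (+0.2100)² = 9.9690
Variance = 9.9690 / 10 = 0.9969
SE* = √0.9969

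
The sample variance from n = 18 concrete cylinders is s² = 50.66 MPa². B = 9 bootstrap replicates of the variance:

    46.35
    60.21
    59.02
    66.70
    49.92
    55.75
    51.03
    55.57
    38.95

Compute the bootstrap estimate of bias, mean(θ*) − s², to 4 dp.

bias = +3.0622

mean(θ*) = (46.35 + 60.21 + 59.02 + 66.70 + 49.92 + 55.75 + 51.03 + 55.57 + 38.95) / 9 = 53.72222
bias = 53.72222 − 50.66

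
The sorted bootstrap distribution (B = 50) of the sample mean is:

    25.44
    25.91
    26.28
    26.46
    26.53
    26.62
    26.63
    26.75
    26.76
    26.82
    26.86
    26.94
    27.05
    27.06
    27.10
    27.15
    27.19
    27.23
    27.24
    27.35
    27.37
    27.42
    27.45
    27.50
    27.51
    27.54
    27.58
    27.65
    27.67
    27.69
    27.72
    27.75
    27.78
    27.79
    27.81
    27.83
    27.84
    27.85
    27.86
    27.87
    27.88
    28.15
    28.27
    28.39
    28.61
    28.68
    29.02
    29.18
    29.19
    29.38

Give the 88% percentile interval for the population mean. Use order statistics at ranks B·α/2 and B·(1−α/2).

α = 0.12; lower rank = 50 × 0.060 = 3; upper rank = 50 × 0.940 = 47.
The 3rd smallest replicate is 26.28; the 47th is 29.02.

(26.28, 29.02)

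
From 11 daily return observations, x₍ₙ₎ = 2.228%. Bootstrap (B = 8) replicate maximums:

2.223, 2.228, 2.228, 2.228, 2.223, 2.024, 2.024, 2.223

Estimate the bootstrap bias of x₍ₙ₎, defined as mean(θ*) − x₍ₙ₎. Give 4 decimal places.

mean(θ*) = (2.223 + 2.228 + 2.228 + 2.228 + 2.223 + 2.024 + 2.024 + 2.223) / 8 = 2.17512
bias = 2.17512 − 2.228

bias = −0.0529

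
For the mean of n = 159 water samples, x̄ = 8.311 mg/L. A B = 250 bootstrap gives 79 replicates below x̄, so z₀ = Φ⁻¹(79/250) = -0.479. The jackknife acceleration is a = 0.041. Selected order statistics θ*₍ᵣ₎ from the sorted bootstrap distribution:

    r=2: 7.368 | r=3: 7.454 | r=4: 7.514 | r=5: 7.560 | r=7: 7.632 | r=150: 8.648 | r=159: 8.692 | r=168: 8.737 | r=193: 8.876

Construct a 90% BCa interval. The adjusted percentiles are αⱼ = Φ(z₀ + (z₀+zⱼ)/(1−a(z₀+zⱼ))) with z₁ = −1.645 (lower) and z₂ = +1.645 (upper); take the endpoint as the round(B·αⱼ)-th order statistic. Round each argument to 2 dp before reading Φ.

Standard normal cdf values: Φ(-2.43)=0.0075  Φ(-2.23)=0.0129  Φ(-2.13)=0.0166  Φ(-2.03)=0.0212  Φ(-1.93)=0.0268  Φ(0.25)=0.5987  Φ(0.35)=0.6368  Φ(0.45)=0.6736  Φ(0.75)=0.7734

(7.368, 8.876)

Lower: z₀ + z₁ = -0.479 + (-1.645) = -2.124; 1 − a(z₀+z₁) = 1 − (0.041)(-2.124) = 1.0871; argument = -0.479 + (-2.124)/1.0871 = -2.4329 → -2.43.
α₁ = Φ(-2.43) = 0.0075; rank = round(250 × 0.0075) = 2; θ*₍2₎ = 7.368.
Upper: z₀ + z₂ = 1.166; 1 − a(z₀+z₂) = 0.9522; argument = 0.7455 → 0.75; α₂ = 0.7734; rank = 193; θ*₍193₎ = 8.876.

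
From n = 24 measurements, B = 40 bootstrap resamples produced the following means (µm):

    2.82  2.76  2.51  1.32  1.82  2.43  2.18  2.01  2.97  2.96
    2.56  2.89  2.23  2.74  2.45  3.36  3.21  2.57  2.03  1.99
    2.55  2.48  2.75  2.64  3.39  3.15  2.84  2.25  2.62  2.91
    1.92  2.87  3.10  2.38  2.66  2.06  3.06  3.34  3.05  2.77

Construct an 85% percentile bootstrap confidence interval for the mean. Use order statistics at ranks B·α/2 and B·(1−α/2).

Sorted replicates: 1.32, 1.82, 1.92, 1.99, 2.01, 2.03, 2.06, 2.18, 2.23, 2.25, 2.38, 2.43, 2.45, 2.48, 2.51, 2.55, 2.56, 2.57, 2.62, 2.64, 2.66, 2.74, 2.75, 2.76, 2.77, 2.82, 2.84, 2.87, 2.89, 2.91, 2.96, 2.97, 3.05, 3.06, 3.10, 3.15, 3.21, 3.34, 3.36, 3.39
α = 0.15; lower rank = 40 × 0.075 = 3; upper rank = 40 × 0.925 = 37.
The 3rd smallest replicate is 1.92; the 37th is 3.21.

(1.92, 3.21)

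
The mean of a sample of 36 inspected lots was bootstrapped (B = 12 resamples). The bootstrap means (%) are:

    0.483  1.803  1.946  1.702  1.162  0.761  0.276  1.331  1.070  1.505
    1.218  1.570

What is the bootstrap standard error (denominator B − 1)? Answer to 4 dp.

Bootstrap SE is the standard deviation of the 12 replicate means.
Mean of replicates: (0.483 + 1.803 + 1.946 + 1.702 + 1.162 + 0.761 + 0.276 + 1.331 + 1.070 + 1.505 + 1.218 + 1.570) / 12 = 14.82700 / 12 = 1.23558
Sum of squared deviations: (−0.75258)² + (+0.56742)² + (+0.71042)² + (+0.46642)² + (−0.07358)² + (−0.47458)² + (−0.95958)² + (+0.09542)² + (−0.16558)² + (+0.26942)² + (−0.01758)² + (+0.33442)² = 2.98327
Variance = 2.98327 / 11 = 0.27121
SE* = √0.27121

SE* = 0.5208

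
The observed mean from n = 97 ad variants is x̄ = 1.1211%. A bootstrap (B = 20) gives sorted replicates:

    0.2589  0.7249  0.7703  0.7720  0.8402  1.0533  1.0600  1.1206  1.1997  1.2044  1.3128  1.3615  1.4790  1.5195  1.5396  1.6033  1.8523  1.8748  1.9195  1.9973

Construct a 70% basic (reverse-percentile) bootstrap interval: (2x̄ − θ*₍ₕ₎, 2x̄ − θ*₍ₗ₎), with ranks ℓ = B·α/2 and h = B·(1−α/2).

Percentile endpoints at ranks 3 and 17: θ*₍3₎ = 0.7703, θ*₍17₎ = 1.8523.
Basic interval reflects these around x̄:
  lower = 2 × 1.1211 − 1.8523 = 0.3899
  upper = 2 × 1.1211 − 0.7703 = 1.4719

(0.3899, 1.4719)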